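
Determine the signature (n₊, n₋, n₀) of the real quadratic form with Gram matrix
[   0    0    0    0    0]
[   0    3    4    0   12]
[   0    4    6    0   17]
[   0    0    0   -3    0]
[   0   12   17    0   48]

Answer: (2, 2, 1)

Derivation:
step 0: pivot 3 → sign +
step 1: pivot 2/3 → sign +
step 2: pivot -3 → sign −
step 3: pivot -3/2 → sign −
step 4: row/col 4 already zero → sign 0
signature = (2, 2, 1)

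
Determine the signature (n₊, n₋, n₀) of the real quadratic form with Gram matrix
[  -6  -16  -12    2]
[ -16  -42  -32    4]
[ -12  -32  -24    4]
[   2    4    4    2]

step 0: pivot -6 → sign −
step 1: pivot 2/3 → sign +
step 2: row/col 2 already zero → sign 0
step 3: row/col 3 already zero → sign 0
signature = (1, 1, 2)

Answer: (1, 1, 2)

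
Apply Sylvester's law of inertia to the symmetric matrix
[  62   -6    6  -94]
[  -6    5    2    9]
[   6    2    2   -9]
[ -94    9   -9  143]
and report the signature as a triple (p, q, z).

Answer: (3, 1, 0)

Derivation:
step 0: pivot 62 → sign +
step 1: pivot 137/31 → sign +
step 2: pivot -12/137 → sign −
step 3: pivot 3/4 → sign +
signature = (3, 1, 0)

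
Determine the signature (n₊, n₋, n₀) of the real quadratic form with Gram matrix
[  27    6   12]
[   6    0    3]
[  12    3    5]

step 0: pivot 27 → sign +
step 1: pivot -4/3 → sign −
step 2: pivot -1/4 → sign −
signature = (1, 2, 0)

Answer: (1, 2, 0)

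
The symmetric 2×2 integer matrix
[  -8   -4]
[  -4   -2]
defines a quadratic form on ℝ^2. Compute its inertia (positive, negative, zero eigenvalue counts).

step 0: pivot -8 → sign −
step 1: row/col 1 already zero → sign 0
signature = (0, 1, 1)

Answer: (0, 1, 1)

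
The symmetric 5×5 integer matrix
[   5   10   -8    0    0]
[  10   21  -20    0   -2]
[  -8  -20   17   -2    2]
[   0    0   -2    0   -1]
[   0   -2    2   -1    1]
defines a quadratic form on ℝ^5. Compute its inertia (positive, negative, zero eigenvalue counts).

Answer: (4, 1, 0)

Derivation:
step 0: pivot 5 → sign +
step 1: pivot 1 → sign +
step 2: pivot -59/5 → sign −
step 3: pivot 20/59 → sign +
step 4: pivot 1/20 → sign +
signature = (4, 1, 0)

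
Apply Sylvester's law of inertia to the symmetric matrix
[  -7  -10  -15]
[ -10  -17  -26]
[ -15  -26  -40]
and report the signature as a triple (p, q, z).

step 0: pivot -7 → sign −
step 1: pivot -19/7 → sign −
step 2: pivot -3/19 → sign −
signature = (0, 3, 0)

Answer: (0, 3, 0)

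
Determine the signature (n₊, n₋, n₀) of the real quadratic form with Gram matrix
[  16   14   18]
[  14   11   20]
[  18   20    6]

step 0: pivot 16 → sign +
step 1: pivot -5/4 → sign −
step 2: pivot 1/5 → sign +
signature = (2, 1, 0)

Answer: (2, 1, 0)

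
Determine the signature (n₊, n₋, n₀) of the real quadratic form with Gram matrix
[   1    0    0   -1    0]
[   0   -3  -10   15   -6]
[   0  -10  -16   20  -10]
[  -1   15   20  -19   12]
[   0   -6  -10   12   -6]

Answer: (4, 1, 0)

Derivation:
step 0: pivot 1 → sign +
step 1: pivot -3 → sign −
step 2: pivot 52/3 → sign +
step 3: pivot 40/13 → sign +
step 4: pivot 3/40 → sign +
signature = (4, 1, 0)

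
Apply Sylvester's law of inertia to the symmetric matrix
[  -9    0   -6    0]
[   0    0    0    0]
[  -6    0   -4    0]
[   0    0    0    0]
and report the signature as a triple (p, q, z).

Answer: (0, 1, 3)

Derivation:
step 0: pivot -9 → sign −
step 1: row/col 1 already zero → sign 0
step 2: row/col 2 already zero → sign 0
step 3: row/col 3 already zero → sign 0
signature = (0, 1, 3)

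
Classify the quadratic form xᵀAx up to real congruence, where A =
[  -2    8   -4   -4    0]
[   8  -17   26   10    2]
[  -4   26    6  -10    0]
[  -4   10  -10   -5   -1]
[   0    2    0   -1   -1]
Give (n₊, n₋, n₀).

Answer: (3, 2, 0)

Derivation:
step 0: pivot -2 → sign −
step 1: pivot 15 → sign +
step 2: pivot 22/3 → sign +
step 3: pivot 3/55 → sign +
step 4: pivot -2 → sign −
signature = (3, 2, 0)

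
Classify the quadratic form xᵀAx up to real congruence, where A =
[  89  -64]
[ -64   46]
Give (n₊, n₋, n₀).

step 0: pivot 89 → sign +
step 1: pivot -2/89 → sign −
signature = (1, 1, 0)

Answer: (1, 1, 0)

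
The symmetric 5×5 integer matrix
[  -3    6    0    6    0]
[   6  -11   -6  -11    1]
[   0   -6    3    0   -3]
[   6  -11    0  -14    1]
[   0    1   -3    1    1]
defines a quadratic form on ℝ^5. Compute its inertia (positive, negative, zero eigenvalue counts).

Answer: (2, 3, 0)

Derivation:
step 0: pivot -3 → sign −
step 1: pivot 1 → sign +
step 2: pivot -33 → sign −
step 3: pivot -21/11 → sign −
step 4: pivot 3/7 → sign +
signature = (2, 3, 0)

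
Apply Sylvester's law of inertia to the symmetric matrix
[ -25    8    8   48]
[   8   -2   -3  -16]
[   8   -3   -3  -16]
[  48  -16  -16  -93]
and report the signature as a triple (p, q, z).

Answer: (2, 2, 0)

Derivation:
step 0: pivot -25 → sign −
step 1: pivot 14/25 → sign +
step 2: pivot -11/14 → sign −
step 3: pivot 1/11 → sign +
signature = (2, 2, 0)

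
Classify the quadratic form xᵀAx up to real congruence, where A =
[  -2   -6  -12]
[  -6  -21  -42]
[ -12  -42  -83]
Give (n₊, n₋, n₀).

step 0: pivot -2 → sign −
step 1: pivot -3 → sign −
step 2: pivot 1 → sign +
signature = (1, 2, 0)

Answer: (1, 2, 0)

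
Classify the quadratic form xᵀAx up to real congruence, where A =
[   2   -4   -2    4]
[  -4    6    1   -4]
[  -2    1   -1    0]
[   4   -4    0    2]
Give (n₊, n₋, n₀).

Answer: (2, 2, 0)

Derivation:
step 0: pivot 2 → sign +
step 1: pivot -2 → sign −
step 2: pivot 3/2 → sign +
step 3: pivot -2/3 → sign −
signature = (2, 2, 0)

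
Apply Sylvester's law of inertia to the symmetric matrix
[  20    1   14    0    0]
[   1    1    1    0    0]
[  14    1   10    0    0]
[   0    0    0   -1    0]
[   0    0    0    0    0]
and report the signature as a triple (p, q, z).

Answer: (3, 1, 1)

Derivation:
step 0: pivot 20 → sign +
step 1: pivot 19/20 → sign +
step 2: pivot 2/19 → sign +
step 3: pivot -1 → sign −
step 4: row/col 4 already zero → sign 0
signature = (3, 1, 1)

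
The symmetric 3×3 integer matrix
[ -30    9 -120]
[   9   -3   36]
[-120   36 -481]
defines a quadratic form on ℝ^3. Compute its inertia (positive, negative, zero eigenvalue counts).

step 0: pivot -30 → sign −
step 1: pivot -3/10 → sign −
step 2: pivot -1 → sign −
signature = (0, 3, 0)

Answer: (0, 3, 0)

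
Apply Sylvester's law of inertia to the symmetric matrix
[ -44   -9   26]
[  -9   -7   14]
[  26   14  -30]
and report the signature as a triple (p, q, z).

step 0: pivot -44 → sign −
step 1: pivot -227/44 → sign −
step 2: pivot -6/227 → sign −
signature = (0, 3, 0)

Answer: (0, 3, 0)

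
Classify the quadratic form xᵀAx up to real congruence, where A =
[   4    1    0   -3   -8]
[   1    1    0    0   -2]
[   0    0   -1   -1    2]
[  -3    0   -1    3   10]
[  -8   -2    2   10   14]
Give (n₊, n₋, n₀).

Answer: (3, 2, 0)

Derivation:
step 0: pivot 4 → sign +
step 1: pivot 3/4 → sign +
step 2: pivot -1 → sign −
step 3: pivot 1 → sign +
step 4: pivot -2 → sign −
signature = (3, 2, 0)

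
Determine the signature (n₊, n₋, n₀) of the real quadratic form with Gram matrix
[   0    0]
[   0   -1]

step 0: pivot -1 → sign −
step 1: row/col 1 already zero → sign 0
signature = (0, 1, 1)

Answer: (0, 1, 1)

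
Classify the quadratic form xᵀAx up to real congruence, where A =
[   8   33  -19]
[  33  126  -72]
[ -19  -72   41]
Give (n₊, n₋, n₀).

Answer: (1, 2, 0)

Derivation:
step 0: pivot 8 → sign +
step 1: pivot -81/8 → sign −
step 2: pivot -1/9 → sign −
signature = (1, 2, 0)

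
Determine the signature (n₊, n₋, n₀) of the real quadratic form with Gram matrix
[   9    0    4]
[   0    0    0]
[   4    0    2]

Answer: (2, 0, 1)

Derivation:
step 0: pivot 9 → sign +
step 1: pivot 2/9 → sign +
step 2: row/col 2 already zero → sign 0
signature = (2, 0, 1)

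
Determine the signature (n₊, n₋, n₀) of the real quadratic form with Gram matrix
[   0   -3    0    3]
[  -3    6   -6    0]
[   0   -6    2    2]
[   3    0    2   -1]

Answer: (2, 2, 0)

Derivation:
step 0: pivot 6 → sign +
step 1: pivot -3/2 → sign −
step 2: pivot 2 → sign +
step 3: pivot -3 → sign −
signature = (2, 2, 0)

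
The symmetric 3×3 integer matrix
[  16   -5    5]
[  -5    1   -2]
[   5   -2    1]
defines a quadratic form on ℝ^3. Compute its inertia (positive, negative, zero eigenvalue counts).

step 0: pivot 16 → sign +
step 1: pivot -9/16 → sign −
step 2: pivot -2/9 → sign −
signature = (1, 2, 0)

Answer: (1, 2, 0)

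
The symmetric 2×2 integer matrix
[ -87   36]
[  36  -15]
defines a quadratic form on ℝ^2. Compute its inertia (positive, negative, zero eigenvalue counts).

step 0: pivot -87 → sign −
step 1: pivot -3/29 → sign −
signature = (0, 2, 0)

Answer: (0, 2, 0)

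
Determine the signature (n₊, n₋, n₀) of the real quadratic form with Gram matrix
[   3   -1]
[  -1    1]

step 0: pivot 3 → sign +
step 1: pivot 2/3 → sign +
signature = (2, 0, 0)

Answer: (2, 0, 0)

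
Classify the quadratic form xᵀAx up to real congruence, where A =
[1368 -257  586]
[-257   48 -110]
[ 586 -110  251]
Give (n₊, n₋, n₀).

step 0: pivot 1368 → sign +
step 1: pivot -385/1368 → sign −
step 2: pivot 3/385 → sign +
signature = (2, 1, 0)

Answer: (2, 1, 0)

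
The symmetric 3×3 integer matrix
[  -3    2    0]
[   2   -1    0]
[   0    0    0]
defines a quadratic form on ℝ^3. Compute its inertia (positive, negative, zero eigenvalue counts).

step 0: pivot -3 → sign −
step 1: pivot 1/3 → sign +
step 2: row/col 2 already zero → sign 0
signature = (1, 1, 1)

Answer: (1, 1, 1)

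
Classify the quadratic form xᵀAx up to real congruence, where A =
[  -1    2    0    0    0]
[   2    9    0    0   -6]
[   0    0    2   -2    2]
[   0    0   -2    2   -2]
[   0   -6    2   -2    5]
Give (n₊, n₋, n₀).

step 0: pivot -1 → sign −
step 1: pivot 13 → sign +
step 2: pivot 2 → sign +
step 3: pivot 3/13 → sign +
step 4: row/col 4 already zero → sign 0
signature = (3, 1, 1)

Answer: (3, 1, 1)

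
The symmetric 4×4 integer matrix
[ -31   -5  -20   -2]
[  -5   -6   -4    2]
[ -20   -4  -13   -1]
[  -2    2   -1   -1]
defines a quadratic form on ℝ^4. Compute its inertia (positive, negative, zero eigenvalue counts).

Answer: (1, 2, 1)

Derivation:
step 0: pivot -31 → sign −
step 1: pivot -161/31 → sign −
step 2: pivot 3/161 → sign +
step 3: row/col 3 already zero → sign 0
signature = (1, 2, 1)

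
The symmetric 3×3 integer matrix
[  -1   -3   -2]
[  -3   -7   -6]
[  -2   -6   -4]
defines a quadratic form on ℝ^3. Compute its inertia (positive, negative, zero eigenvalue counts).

step 0: pivot -1 → sign −
step 1: pivot 2 → sign +
step 2: row/col 2 already zero → sign 0
signature = (1, 1, 1)

Answer: (1, 1, 1)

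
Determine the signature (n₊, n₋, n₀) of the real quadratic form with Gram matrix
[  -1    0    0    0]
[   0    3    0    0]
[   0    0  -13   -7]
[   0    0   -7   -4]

step 0: pivot -1 → sign −
step 1: pivot 3 → sign +
step 2: pivot -13 → sign −
step 3: pivot -3/13 → sign −
signature = (1, 3, 0)

Answer: (1, 3, 0)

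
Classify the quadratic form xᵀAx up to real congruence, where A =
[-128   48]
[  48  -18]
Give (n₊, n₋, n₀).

step 0: pivot -128 → sign −
step 1: row/col 1 already zero → sign 0
signature = (0, 1, 1)

Answer: (0, 1, 1)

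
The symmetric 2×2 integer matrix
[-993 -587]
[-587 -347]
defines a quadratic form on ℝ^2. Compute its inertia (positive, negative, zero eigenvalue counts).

Answer: (0, 2, 0)

Derivation:
step 0: pivot -993 → sign −
step 1: pivot -2/993 → sign −
signature = (0, 2, 0)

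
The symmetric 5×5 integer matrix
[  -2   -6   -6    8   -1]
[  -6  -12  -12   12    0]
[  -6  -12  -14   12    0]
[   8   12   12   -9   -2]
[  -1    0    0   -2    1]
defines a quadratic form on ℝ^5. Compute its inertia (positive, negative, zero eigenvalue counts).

step 0: pivot -2 → sign −
step 1: pivot 6 → sign +
step 2: pivot -2 → sign −
step 3: pivot -1 → sign −
step 4: row/col 4 already zero → sign 0
signature = (1, 3, 1)

Answer: (1, 3, 1)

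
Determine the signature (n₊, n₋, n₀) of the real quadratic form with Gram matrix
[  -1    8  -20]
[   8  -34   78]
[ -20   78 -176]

step 0: pivot -1 → sign −
step 1: pivot 30 → sign +
step 2: pivot -2/15 → sign −
signature = (1, 2, 0)

Answer: (1, 2, 0)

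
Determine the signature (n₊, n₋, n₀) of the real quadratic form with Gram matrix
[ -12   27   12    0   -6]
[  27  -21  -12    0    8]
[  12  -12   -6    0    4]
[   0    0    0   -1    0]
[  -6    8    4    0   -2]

step 0: pivot -12 → sign −
step 1: pivot 159/4 → sign +
step 2: pivot 18/53 → sign +
step 3: pivot -1 → sign −
step 4: pivot 2/9 → sign +
signature = (3, 2, 0)

Answer: (3, 2, 0)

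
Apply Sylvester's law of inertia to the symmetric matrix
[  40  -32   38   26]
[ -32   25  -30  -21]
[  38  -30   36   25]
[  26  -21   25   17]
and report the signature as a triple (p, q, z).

Answer: (2, 1, 1)

Derivation:
step 0: pivot 40 → sign +
step 1: pivot -3/5 → sign −
step 2: pivot 1/6 → sign +
step 3: row/col 3 already zero → sign 0
signature = (2, 1, 1)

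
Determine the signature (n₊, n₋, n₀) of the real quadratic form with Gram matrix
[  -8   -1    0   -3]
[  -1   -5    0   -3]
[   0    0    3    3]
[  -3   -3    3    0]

Answer: (1, 3, 0)

Derivation:
step 0: pivot -8 → sign −
step 1: pivot -39/8 → sign −
step 2: pivot 3 → sign +
step 3: pivot -6/13 → sign −
signature = (1, 3, 0)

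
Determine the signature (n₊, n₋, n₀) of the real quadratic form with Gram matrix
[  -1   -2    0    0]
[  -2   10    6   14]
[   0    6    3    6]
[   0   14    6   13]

Answer: (2, 2, 0)

Derivation:
step 0: pivot -1 → sign −
step 1: pivot 14 → sign +
step 2: pivot 3/7 → sign +
step 3: pivot -1 → sign −
signature = (2, 2, 0)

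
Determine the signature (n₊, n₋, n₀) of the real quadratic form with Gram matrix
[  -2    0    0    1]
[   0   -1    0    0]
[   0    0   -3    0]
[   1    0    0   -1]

Answer: (0, 4, 0)

Derivation:
step 0: pivot -2 → sign −
step 1: pivot -1 → sign −
step 2: pivot -3 → sign −
step 3: pivot -1/2 → sign −
signature = (0, 4, 0)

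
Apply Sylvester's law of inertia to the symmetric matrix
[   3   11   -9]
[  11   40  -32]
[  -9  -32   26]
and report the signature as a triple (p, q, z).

step 0: pivot 3 → sign +
step 1: pivot -1/3 → sign −
step 2: pivot 2 → sign +
signature = (2, 1, 0)

Answer: (2, 1, 0)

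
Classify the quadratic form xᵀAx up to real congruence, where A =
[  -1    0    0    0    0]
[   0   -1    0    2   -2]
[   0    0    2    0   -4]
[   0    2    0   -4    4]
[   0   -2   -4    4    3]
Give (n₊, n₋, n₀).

Answer: (1, 3, 1)

Derivation:
step 0: pivot -1 → sign −
step 1: pivot -1 → sign −
step 2: pivot 2 → sign +
step 3: pivot -1 → sign −
step 4: row/col 4 already zero → sign 0
signature = (1, 3, 1)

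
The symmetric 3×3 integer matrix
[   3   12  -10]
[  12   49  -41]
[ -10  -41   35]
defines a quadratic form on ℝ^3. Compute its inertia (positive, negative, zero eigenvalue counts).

step 0: pivot 3 → sign +
step 1: pivot 1 → sign +
step 2: pivot 2/3 → sign +
signature = (3, 0, 0)

Answer: (3, 0, 0)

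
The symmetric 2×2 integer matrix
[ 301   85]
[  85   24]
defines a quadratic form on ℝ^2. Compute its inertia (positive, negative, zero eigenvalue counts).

step 0: pivot 301 → sign +
step 1: pivot -1/301 → sign −
signature = (1, 1, 0)

Answer: (1, 1, 0)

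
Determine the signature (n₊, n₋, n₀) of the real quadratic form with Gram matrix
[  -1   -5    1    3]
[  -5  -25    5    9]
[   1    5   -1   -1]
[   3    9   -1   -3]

Answer: (1, 2, 1)

Derivation:
step 0: pivot -1 → sign −
step 1: pivot 6 → sign +
step 2: pivot -2/3 → sign −
step 3: row/col 3 already zero → sign 0
signature = (1, 2, 1)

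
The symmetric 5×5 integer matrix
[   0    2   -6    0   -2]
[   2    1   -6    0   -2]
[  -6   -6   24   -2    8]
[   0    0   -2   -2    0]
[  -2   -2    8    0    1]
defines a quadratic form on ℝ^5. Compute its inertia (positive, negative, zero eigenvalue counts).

Answer: (1, 4, 0)

Derivation:
step 0: pivot 1 → sign +
step 1: pivot -4 → sign −
step 2: pivot -3 → sign −
step 3: pivot -2/3 → sign −
step 4: pivot -1 → sign −
signature = (1, 4, 0)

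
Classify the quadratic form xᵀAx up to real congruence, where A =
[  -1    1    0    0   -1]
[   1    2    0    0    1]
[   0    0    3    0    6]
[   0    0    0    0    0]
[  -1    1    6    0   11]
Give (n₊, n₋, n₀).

step 0: pivot -1 → sign −
step 1: pivot 3 → sign +
step 2: pivot 3 → sign +
step 3: row/col 3 already zero → sign 0
step 4: row/col 4 already zero → sign 0
signature = (2, 1, 2)

Answer: (2, 1, 2)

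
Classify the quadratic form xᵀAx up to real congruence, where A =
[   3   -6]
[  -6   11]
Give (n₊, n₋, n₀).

step 0: pivot 3 → sign +
step 1: pivot -1 → sign −
signature = (1, 1, 0)

Answer: (1, 1, 0)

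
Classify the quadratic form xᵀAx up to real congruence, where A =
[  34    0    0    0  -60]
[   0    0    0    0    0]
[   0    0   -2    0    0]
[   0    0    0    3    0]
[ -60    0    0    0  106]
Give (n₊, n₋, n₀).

Answer: (3, 1, 1)

Derivation:
step 0: pivot 34 → sign +
step 1: pivot -2 → sign −
step 2: pivot 3 → sign +
step 3: pivot 2/17 → sign +
step 4: row/col 4 already zero → sign 0
signature = (3, 1, 1)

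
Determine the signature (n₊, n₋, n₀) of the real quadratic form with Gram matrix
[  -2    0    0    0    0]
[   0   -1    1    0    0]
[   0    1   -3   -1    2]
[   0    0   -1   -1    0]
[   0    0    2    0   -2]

Answer: (1, 4, 0)

Derivation:
step 0: pivot -2 → sign −
step 1: pivot -1 → sign −
step 2: pivot -2 → sign −
step 3: pivot -1/2 → sign −
step 4: pivot 2 → sign +
signature = (1, 4, 0)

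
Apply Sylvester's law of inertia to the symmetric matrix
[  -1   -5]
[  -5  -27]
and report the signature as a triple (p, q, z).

step 0: pivot -1 → sign −
step 1: pivot -2 → sign −
signature = (0, 2, 0)

Answer: (0, 2, 0)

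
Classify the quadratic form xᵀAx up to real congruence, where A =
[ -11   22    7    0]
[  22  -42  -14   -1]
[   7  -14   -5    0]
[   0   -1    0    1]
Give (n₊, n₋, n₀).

Answer: (2, 2, 0)

Derivation:
step 0: pivot -11 → sign −
step 1: pivot 2 → sign +
step 2: pivot -6/11 → sign −
step 3: pivot 1/2 → sign +
signature = (2, 2, 0)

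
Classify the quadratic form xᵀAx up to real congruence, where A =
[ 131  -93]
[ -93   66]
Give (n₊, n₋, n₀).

step 0: pivot 131 → sign +
step 1: pivot -3/131 → sign −
signature = (1, 1, 0)

Answer: (1, 1, 0)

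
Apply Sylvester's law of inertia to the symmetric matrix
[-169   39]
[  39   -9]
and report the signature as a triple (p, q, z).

Answer: (0, 1, 1)

Derivation:
step 0: pivot -169 → sign −
step 1: row/col 1 already zero → sign 0
signature = (0, 1, 1)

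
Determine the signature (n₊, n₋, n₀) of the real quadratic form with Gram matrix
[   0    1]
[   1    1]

Answer: (1, 1, 0)

Derivation:
step 0: pivot 1 → sign +
step 1: pivot -1 → sign −
signature = (1, 1, 0)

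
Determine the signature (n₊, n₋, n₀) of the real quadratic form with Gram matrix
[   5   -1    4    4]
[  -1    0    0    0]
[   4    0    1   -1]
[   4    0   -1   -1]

Answer: (2, 2, 0)

Derivation:
step 0: pivot 5 → sign +
step 1: pivot -1/5 → sign −
step 2: pivot 1 → sign +
step 3: pivot -2 → sign −
signature = (2, 2, 0)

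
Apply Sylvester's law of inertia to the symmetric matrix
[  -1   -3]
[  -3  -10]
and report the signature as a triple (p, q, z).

step 0: pivot -1 → sign −
step 1: pivot -1 → sign −
signature = (0, 2, 0)

Answer: (0, 2, 0)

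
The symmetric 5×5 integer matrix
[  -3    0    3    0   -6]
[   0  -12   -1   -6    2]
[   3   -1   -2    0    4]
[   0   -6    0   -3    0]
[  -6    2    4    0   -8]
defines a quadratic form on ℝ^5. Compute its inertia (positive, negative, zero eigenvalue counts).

Answer: (1, 3, 1)

Derivation:
step 0: pivot -3 → sign −
step 1: pivot -12 → sign −
step 2: pivot 13/12 → sign +
step 3: pivot -3/13 → sign −
step 4: row/col 4 already zero → sign 0
signature = (1, 3, 1)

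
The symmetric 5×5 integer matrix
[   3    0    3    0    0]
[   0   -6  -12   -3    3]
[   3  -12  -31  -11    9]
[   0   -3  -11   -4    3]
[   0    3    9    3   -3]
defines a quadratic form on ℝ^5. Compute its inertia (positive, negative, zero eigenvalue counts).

Answer: (1, 3, 1)

Derivation:
step 0: pivot 3 → sign +
step 1: pivot -6 → sign −
step 2: pivot -10 → sign −
step 3: pivot -3/5 → sign −
step 4: row/col 4 already zero → sign 0
signature = (1, 3, 1)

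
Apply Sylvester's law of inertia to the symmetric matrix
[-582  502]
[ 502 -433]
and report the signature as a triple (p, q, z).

Answer: (0, 2, 0)

Derivation:
step 0: pivot -582 → sign −
step 1: pivot -1/291 → sign −
signature = (0, 2, 0)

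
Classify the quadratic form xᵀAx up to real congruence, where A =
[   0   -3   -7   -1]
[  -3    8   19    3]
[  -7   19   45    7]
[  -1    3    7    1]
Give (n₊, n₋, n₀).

step 0: pivot 8 → sign +
step 1: pivot -9/8 → sign −
step 2: pivot -1/9 → sign −
step 3: row/col 3 already zero → sign 0
signature = (1, 2, 1)

Answer: (1, 2, 1)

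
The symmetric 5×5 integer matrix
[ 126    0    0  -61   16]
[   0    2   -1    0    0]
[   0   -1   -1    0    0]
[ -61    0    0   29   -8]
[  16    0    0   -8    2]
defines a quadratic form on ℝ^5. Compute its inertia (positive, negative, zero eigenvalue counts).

step 0: pivot 126 → sign +
step 1: pivot 2 → sign +
step 2: pivot -3/2 → sign −
step 3: pivot -67/126 → sign −
step 4: pivot 6/67 → sign +
signature = (3, 2, 0)

Answer: (3, 2, 0)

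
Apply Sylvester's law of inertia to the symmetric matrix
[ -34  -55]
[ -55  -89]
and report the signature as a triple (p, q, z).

Answer: (0, 2, 0)

Derivation:
step 0: pivot -34 → sign −
step 1: pivot -1/34 → sign −
signature = (0, 2, 0)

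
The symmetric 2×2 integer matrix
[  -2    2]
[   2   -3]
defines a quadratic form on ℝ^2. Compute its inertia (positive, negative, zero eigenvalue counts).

Answer: (0, 2, 0)

Derivation:
step 0: pivot -2 → sign −
step 1: pivot -1 → sign −
signature = (0, 2, 0)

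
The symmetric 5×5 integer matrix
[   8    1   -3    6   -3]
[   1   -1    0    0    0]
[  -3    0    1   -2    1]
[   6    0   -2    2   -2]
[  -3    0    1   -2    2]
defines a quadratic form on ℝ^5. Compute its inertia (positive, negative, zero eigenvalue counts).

Answer: (2, 2, 1)

Derivation:
step 0: pivot 8 → sign +
step 1: pivot -9/8 → sign −
step 2: pivot -2 → sign −
step 3: pivot 1 → sign +
step 4: row/col 4 already zero → sign 0
signature = (2, 2, 1)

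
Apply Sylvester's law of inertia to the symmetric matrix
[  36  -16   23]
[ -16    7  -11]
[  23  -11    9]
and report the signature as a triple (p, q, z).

Answer: (1, 2, 0)

Derivation:
step 0: pivot 36 → sign +
step 1: pivot -1/9 → sign −
step 2: pivot -1/4 → sign −
signature = (1, 2, 0)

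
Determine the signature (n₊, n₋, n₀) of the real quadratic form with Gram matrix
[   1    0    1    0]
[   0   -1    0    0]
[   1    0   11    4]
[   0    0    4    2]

Answer: (3, 1, 0)

Derivation:
step 0: pivot 1 → sign +
step 1: pivot -1 → sign −
step 2: pivot 10 → sign +
step 3: pivot 2/5 → sign +
signature = (3, 1, 0)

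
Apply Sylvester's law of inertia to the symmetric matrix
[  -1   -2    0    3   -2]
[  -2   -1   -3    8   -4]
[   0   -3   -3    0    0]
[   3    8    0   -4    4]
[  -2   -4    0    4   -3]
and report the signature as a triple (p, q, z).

Answer: (3, 2, 0)

Derivation:
step 0: pivot -1 → sign −
step 1: pivot 3 → sign +
step 2: pivot -6 → sign −
step 3: pivot 13/3 → sign +
step 4: pivot 1/13 → sign +
signature = (3, 2, 0)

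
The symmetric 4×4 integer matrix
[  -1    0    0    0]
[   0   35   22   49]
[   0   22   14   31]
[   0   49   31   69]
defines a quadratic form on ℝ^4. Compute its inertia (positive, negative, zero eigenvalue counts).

Answer: (3, 1, 0)

Derivation:
step 0: pivot -1 → sign −
step 1: pivot 35 → sign +
step 2: pivot 6/35 → sign +
step 3: pivot 1/6 → sign +
signature = (3, 1, 0)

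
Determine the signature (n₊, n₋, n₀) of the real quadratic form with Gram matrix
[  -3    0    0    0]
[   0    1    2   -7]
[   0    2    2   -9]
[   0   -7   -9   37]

step 0: pivot -3 → sign −
step 1: pivot 1 → sign +
step 2: pivot -2 → sign −
step 3: pivot 1/2 → sign +
signature = (2, 2, 0)

Answer: (2, 2, 0)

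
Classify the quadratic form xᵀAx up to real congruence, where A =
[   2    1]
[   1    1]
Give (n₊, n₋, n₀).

Answer: (2, 0, 0)

Derivation:
step 0: pivot 2 → sign +
step 1: pivot 1/2 → sign +
signature = (2, 0, 0)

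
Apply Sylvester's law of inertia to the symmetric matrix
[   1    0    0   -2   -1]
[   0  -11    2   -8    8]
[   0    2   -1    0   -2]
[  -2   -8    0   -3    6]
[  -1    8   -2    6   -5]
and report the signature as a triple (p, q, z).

Answer: (3, 2, 0)

Derivation:
step 0: pivot 1 → sign +
step 1: pivot -11 → sign −
step 2: pivot -7/11 → sign −
step 3: pivot 15/7 → sign +
step 4: pivot 2/15 → sign +
signature = (3, 2, 0)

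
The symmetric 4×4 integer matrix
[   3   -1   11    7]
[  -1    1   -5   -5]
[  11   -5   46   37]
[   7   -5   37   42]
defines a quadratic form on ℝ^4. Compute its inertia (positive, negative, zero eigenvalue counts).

Answer: (4, 0, 0)

Derivation:
step 0: pivot 3 → sign +
step 1: pivot 2/3 → sign +
step 2: pivot 3 → sign +
step 3: pivot 3 → sign +
signature = (4, 0, 0)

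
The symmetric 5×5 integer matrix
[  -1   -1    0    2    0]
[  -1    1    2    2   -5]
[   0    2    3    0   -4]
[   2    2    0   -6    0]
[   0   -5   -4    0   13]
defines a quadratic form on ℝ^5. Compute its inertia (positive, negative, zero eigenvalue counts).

step 0: pivot -1 → sign −
step 1: pivot 2 → sign +
step 2: pivot 1 → sign +
step 3: pivot -2 → sign −
step 4: pivot -1/2 → sign −
signature = (2, 3, 0)

Answer: (2, 3, 0)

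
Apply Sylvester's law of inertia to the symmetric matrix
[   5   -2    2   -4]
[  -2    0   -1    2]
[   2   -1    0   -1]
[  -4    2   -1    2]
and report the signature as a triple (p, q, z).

step 0: pivot 5 → sign +
step 1: pivot -4/5 → sign −
step 2: pivot -3/4 → sign −
step 3: pivot -2/3 → sign −
signature = (1, 3, 0)

Answer: (1, 3, 0)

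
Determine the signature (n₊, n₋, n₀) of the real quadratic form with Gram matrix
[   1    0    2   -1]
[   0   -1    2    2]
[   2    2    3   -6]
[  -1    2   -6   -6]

Answer: (2, 2, 0)

Derivation:
step 0: pivot 1 → sign +
step 1: pivot -1 → sign −
step 2: pivot 3 → sign +
step 3: pivot -3 → sign −
signature = (2, 2, 0)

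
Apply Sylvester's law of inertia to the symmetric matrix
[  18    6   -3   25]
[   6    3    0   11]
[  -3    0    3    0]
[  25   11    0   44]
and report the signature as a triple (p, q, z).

Answer: (4, 0, 0)

Derivation:
step 0: pivot 18 → sign +
step 1: pivot 1 → sign +
step 2: pivot 3/2 → sign +
step 3: pivot 2/3 → sign +
signature = (4, 0, 0)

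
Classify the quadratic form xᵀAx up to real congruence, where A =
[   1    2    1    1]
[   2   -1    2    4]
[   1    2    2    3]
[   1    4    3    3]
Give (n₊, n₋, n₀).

step 0: pivot 1 → sign +
step 1: pivot -5 → sign −
step 2: pivot 1 → sign +
step 3: pivot -6/5 → sign −
signature = (2, 2, 0)

Answer: (2, 2, 0)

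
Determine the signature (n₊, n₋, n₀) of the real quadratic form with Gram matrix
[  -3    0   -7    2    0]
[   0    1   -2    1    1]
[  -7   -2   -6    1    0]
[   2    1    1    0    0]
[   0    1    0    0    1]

Answer: (3, 2, 0)

Derivation:
step 0: pivot -3 → sign −
step 1: pivot 1 → sign +
step 2: pivot 19/3 → sign +
step 3: pivot -2/19 → sign −
step 4: pivot 3/2 → sign +
signature = (3, 2, 0)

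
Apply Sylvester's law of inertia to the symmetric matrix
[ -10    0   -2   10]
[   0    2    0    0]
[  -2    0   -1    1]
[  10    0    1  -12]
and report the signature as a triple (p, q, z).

step 0: pivot -10 → sign −
step 1: pivot 2 → sign +
step 2: pivot -3/5 → sign −
step 3: pivot -1/3 → sign −
signature = (1, 3, 0)

Answer: (1, 3, 0)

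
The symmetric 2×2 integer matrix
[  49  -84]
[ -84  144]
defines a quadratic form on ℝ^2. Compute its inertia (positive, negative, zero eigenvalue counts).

Answer: (1, 0, 1)

Derivation:
step 0: pivot 49 → sign +
step 1: row/col 1 already zero → sign 0
signature = (1, 0, 1)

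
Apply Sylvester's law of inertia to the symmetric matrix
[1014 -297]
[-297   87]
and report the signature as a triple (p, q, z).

step 0: pivot 1014 → sign +
step 1: pivot 3/338 → sign +
signature = (2, 0, 0)

Answer: (2, 0, 0)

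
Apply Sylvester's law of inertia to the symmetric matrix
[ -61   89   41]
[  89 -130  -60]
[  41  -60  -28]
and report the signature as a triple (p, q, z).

step 0: pivot -61 → sign −
step 1: pivot -9/61 → sign −
step 2: pivot -2/9 → sign −
signature = (0, 3, 0)

Answer: (0, 3, 0)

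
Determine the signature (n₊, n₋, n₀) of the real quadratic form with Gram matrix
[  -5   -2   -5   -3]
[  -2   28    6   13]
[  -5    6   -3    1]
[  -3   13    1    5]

Answer: (1, 3, 0)

Derivation:
step 0: pivot -5 → sign −
step 1: pivot 144/5 → sign +
step 2: pivot -2/9 → sign −
step 3: pivot -3/16 → sign −
signature = (1, 3, 0)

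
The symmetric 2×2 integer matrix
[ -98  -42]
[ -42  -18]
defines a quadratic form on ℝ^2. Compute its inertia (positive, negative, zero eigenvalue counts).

step 0: pivot -98 → sign −
step 1: row/col 1 already zero → sign 0
signature = (0, 1, 1)

Answer: (0, 1, 1)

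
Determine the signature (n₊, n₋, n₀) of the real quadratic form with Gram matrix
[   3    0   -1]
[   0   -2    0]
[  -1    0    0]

Answer: (1, 2, 0)

Derivation:
step 0: pivot 3 → sign +
step 1: pivot -2 → sign −
step 2: pivot -1/3 → sign −
signature = (1, 2, 0)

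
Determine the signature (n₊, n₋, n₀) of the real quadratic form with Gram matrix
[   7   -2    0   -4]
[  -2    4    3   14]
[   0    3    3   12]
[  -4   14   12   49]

step 0: pivot 7 → sign +
step 1: pivot 24/7 → sign +
step 2: pivot 3/8 → sign +
step 3: pivot -3 → sign −
signature = (3, 1, 0)

Answer: (3, 1, 0)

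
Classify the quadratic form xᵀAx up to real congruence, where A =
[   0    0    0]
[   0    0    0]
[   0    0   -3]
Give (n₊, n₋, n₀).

Answer: (0, 1, 2)

Derivation:
step 0: pivot -3 → sign −
step 1: row/col 1 already zero → sign 0
step 2: row/col 2 already zero → sign 0
signature = (0, 1, 2)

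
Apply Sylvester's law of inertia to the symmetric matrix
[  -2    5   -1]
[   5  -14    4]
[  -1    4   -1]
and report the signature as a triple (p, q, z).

step 0: pivot -2 → sign −
step 1: pivot -3/2 → sign −
step 2: pivot 1 → sign +
signature = (1, 2, 0)

Answer: (1, 2, 0)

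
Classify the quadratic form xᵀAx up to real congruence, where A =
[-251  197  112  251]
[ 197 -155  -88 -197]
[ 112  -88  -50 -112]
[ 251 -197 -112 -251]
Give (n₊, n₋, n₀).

Answer: (0, 2, 2)

Derivation:
step 0: pivot -251 → sign −
step 1: pivot -96/251 → sign −
step 2: row/col 2 already zero → sign 0
step 3: row/col 3 already zero → sign 0
signature = (0, 2, 2)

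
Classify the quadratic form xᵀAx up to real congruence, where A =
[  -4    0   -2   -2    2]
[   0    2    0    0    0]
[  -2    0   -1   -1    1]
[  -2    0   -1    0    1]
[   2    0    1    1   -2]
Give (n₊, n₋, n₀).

Answer: (2, 2, 1)

Derivation:
step 0: pivot -4 → sign −
step 1: pivot 2 → sign +
step 2: pivot 1 → sign +
step 3: pivot -1 → sign −
step 4: row/col 4 already zero → sign 0
signature = (2, 2, 1)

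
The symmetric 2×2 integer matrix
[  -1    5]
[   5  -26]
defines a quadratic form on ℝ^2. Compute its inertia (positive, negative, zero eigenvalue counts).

step 0: pivot -1 → sign −
step 1: pivot -1 → sign −
signature = (0, 2, 0)

Answer: (0, 2, 0)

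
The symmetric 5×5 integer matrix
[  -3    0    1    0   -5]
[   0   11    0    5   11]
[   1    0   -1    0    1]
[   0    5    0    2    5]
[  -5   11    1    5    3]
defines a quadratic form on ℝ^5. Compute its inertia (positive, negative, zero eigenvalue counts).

Answer: (2, 3, 0)

Derivation:
step 0: pivot -3 → sign −
step 1: pivot 11 → sign +
step 2: pivot -2/3 → sign −
step 3: pivot -3/11 → sign −
step 4: pivot 1 → sign +
signature = (2, 3, 0)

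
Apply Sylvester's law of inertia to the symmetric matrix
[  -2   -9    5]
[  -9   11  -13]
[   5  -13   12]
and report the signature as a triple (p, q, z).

Answer: (2, 1, 0)

Derivation:
step 0: pivot -2 → sign −
step 1: pivot 103/2 → sign +
step 2: pivot 3/103 → sign +
signature = (2, 1, 0)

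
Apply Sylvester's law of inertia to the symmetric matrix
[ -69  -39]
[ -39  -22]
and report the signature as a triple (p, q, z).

Answer: (1, 1, 0)

Derivation:
step 0: pivot -69 → sign −
step 1: pivot 1/23 → sign +
signature = (1, 1, 0)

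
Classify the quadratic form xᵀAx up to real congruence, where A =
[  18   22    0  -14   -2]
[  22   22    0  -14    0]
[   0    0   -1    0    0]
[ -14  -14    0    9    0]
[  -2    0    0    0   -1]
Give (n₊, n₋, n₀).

Answer: (2, 2, 1)

Derivation:
step 0: pivot 18 → sign +
step 1: pivot -44/9 → sign −
step 2: pivot -1 → sign −
step 3: pivot 1/11 → sign +
step 4: row/col 4 already zero → sign 0
signature = (2, 2, 1)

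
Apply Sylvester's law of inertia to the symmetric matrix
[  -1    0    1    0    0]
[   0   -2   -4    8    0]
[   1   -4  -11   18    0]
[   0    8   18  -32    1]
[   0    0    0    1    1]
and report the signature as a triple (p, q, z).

step 0: pivot -1 → sign −
step 1: pivot -2 → sign −
step 2: pivot -2 → sign −
step 3: pivot 2 → sign +
step 4: pivot 1/2 → sign +
signature = (2, 3, 0)

Answer: (2, 3, 0)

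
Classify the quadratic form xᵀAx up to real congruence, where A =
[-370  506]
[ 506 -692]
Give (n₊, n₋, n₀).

Answer: (0, 2, 0)

Derivation:
step 0: pivot -370 → sign −
step 1: pivot -2/185 → sign −
signature = (0, 2, 0)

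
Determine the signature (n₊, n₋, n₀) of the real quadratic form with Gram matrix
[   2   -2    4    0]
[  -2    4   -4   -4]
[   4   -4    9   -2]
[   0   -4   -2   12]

step 0: pivot 2 → sign +
step 1: pivot 2 → sign +
step 2: pivot 1 → sign +
step 3: row/col 3 already zero → sign 0
signature = (3, 0, 1)

Answer: (3, 0, 1)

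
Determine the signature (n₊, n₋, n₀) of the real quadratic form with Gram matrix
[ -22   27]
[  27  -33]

step 0: pivot -22 → sign −
step 1: pivot 3/22 → sign +
signature = (1, 1, 0)

Answer: (1, 1, 0)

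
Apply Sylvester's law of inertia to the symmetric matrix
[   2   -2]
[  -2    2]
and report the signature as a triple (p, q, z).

Answer: (1, 0, 1)

Derivation:
step 0: pivot 2 → sign +
step 1: row/col 1 already zero → sign 0
signature = (1, 0, 1)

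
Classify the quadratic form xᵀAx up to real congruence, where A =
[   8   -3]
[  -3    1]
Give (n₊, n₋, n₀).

Answer: (1, 1, 0)

Derivation:
step 0: pivot 8 → sign +
step 1: pivot -1/8 → sign −
signature = (1, 1, 0)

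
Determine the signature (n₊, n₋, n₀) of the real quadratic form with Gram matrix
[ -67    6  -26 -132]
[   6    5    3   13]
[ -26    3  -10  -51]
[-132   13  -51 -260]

Answer: (2, 2, 0)

Derivation:
step 0: pivot -67 → sign −
step 1: pivot 371/67 → sign +
step 2: pivot 3/371 → sign +
step 3: pivot -1 → sign −
signature = (2, 2, 0)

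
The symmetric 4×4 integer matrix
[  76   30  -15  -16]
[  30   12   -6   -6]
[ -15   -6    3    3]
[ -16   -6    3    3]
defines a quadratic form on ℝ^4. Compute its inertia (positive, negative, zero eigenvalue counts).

step 0: pivot 76 → sign +
step 1: pivot 3/19 → sign +
step 2: pivot -1 → sign −
step 3: row/col 3 already zero → sign 0
signature = (2, 1, 1)

Answer: (2, 1, 1)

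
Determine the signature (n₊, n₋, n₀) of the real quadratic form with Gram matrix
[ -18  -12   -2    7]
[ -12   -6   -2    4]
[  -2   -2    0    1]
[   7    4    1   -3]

Answer: (1, 2, 1)

Derivation:
step 0: pivot -18 → sign −
step 1: pivot 2 → sign +
step 2: pivot -1/2 → sign −
step 3: row/col 3 already zero → sign 0
signature = (1, 2, 1)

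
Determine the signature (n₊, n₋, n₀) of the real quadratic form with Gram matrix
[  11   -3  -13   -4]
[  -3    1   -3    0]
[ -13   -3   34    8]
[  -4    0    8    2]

step 0: pivot 11 → sign +
step 1: pivot 2/11 → sign +
step 2: pivot -217 → sign −
step 3: pivot -6/217 → sign −
signature = (2, 2, 0)

Answer: (2, 2, 0)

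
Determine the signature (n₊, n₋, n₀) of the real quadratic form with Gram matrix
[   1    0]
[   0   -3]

step 0: pivot 1 → sign +
step 1: pivot -3 → sign −
signature = (1, 1, 0)

Answer: (1, 1, 0)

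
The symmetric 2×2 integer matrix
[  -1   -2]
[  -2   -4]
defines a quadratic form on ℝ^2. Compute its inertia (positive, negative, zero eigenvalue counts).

Answer: (0, 1, 1)

Derivation:
step 0: pivot -1 → sign −
step 1: row/col 1 already zero → sign 0
signature = (0, 1, 1)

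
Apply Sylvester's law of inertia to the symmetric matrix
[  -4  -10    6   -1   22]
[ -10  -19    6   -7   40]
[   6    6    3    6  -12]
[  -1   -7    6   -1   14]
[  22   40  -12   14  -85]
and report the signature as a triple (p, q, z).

step 0: pivot -4 → sign −
step 1: pivot 6 → sign +
step 2: pivot -3/2 → sign −
step 3: pivot -3/4 → sign −
step 4: pivot 1/3 → sign +
signature = (2, 3, 0)

Answer: (2, 3, 0)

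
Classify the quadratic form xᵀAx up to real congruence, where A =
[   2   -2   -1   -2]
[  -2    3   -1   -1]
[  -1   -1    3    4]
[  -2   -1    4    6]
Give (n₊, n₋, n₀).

Answer: (3, 1, 0)

Derivation:
step 0: pivot 2 → sign +
step 1: pivot 1 → sign +
step 2: pivot -3/2 → sign −
step 3: pivot 1 → sign +
signature = (3, 1, 0)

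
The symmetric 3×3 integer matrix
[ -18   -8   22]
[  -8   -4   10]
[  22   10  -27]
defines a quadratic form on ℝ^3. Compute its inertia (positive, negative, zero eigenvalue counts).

step 0: pivot -18 → sign −
step 1: pivot -4/9 → sign −
step 2: row/col 2 already zero → sign 0
signature = (0, 2, 1)

Answer: (0, 2, 1)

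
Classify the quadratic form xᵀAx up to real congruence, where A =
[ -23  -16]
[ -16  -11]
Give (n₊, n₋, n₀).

step 0: pivot -23 → sign −
step 1: pivot 3/23 → sign +
signature = (1, 1, 0)

Answer: (1, 1, 0)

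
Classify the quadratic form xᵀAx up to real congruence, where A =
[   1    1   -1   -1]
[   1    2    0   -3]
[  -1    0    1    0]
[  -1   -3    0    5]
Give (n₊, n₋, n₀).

Answer: (3, 1, 0)

Derivation:
step 0: pivot 1 → sign +
step 1: pivot 1 → sign +
step 2: pivot -1 → sign −
step 3: pivot 1 → sign +
signature = (3, 1, 0)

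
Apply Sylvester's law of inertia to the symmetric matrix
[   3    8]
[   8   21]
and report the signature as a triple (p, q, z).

step 0: pivot 3 → sign +
step 1: pivot -1/3 → sign −
signature = (1, 1, 0)

Answer: (1, 1, 0)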